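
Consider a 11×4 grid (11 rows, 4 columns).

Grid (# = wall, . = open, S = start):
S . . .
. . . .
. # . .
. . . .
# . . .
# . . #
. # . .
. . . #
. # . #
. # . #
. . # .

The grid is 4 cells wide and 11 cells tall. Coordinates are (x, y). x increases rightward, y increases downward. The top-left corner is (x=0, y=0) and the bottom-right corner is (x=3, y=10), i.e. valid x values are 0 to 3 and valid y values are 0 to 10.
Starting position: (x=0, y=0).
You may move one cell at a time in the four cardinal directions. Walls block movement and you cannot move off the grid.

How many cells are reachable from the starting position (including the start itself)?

BFS flood-fill from (x=0, y=0):
  Distance 0: (x=0, y=0)
  Distance 1: (x=1, y=0), (x=0, y=1)
  Distance 2: (x=2, y=0), (x=1, y=1), (x=0, y=2)
  Distance 3: (x=3, y=0), (x=2, y=1), (x=0, y=3)
  Distance 4: (x=3, y=1), (x=2, y=2), (x=1, y=3)
  Distance 5: (x=3, y=2), (x=2, y=3), (x=1, y=4)
  Distance 6: (x=3, y=3), (x=2, y=4), (x=1, y=5)
  Distance 7: (x=3, y=4), (x=2, y=5)
  Distance 8: (x=2, y=6)
  Distance 9: (x=3, y=6), (x=2, y=7)
  Distance 10: (x=1, y=7), (x=2, y=8)
  Distance 11: (x=0, y=7), (x=2, y=9)
  Distance 12: (x=0, y=6), (x=0, y=8)
  Distance 13: (x=0, y=9)
  Distance 14: (x=0, y=10)
  Distance 15: (x=1, y=10)
Total reachable: 32 (grid has 33 open cells total)

Answer: Reachable cells: 32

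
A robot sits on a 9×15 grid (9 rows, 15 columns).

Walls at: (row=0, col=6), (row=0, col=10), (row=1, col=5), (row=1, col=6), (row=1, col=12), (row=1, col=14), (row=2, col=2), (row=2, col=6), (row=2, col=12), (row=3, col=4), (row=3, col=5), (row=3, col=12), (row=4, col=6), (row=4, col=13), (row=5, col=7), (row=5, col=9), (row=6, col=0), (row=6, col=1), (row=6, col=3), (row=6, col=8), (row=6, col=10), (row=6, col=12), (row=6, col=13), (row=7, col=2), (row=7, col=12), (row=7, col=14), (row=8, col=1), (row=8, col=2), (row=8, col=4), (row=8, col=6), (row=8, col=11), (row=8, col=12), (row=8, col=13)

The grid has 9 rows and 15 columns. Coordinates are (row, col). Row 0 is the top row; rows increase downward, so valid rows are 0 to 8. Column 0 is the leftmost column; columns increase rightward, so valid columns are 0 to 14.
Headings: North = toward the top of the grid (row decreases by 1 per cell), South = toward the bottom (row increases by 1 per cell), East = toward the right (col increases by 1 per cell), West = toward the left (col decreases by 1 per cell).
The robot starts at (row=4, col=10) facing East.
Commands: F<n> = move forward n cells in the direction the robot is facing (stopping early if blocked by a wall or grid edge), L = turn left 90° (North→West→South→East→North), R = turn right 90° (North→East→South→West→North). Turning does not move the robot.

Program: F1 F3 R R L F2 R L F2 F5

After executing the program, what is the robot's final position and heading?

Start: (row=4, col=10), facing East
  F1: move forward 1, now at (row=4, col=11)
  F3: move forward 1/3 (blocked), now at (row=4, col=12)
  R: turn right, now facing South
  R: turn right, now facing West
  L: turn left, now facing South
  F2: move forward 1/2 (blocked), now at (row=5, col=12)
  R: turn right, now facing West
  L: turn left, now facing South
  F2: move forward 0/2 (blocked), now at (row=5, col=12)
  F5: move forward 0/5 (blocked), now at (row=5, col=12)
Final: (row=5, col=12), facing South

Answer: Final position: (row=5, col=12), facing South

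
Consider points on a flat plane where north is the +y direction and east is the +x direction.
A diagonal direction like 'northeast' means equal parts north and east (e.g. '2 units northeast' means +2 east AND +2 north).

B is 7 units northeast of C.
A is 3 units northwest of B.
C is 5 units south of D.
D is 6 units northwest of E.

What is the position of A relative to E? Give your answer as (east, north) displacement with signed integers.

Place E at the origin (east=0, north=0).
  D is 6 units northwest of E: delta (east=-6, north=+6); D at (east=-6, north=6).
  C is 5 units south of D: delta (east=+0, north=-5); C at (east=-6, north=1).
  B is 7 units northeast of C: delta (east=+7, north=+7); B at (east=1, north=8).
  A is 3 units northwest of B: delta (east=-3, north=+3); A at (east=-2, north=11).
Therefore A relative to E: (east=-2, north=11).

Answer: A is at (east=-2, north=11) relative to E.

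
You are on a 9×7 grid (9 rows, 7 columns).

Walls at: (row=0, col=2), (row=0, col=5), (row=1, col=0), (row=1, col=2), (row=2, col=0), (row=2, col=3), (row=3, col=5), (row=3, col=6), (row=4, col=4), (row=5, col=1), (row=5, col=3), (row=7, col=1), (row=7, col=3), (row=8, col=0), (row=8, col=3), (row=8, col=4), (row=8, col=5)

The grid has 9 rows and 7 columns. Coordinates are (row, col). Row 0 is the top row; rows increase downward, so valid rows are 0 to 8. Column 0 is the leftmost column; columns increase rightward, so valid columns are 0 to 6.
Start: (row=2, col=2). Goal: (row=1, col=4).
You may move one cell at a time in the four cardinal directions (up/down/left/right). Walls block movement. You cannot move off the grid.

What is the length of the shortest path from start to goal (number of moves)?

Answer: Shortest path length: 5

Derivation:
BFS from (row=2, col=2) until reaching (row=1, col=4):
  Distance 0: (row=2, col=2)
  Distance 1: (row=2, col=1), (row=3, col=2)
  Distance 2: (row=1, col=1), (row=3, col=1), (row=3, col=3), (row=4, col=2)
  Distance 3: (row=0, col=1), (row=3, col=0), (row=3, col=4), (row=4, col=1), (row=4, col=3), (row=5, col=2)
  Distance 4: (row=0, col=0), (row=2, col=4), (row=4, col=0), (row=6, col=2)
  Distance 5: (row=1, col=4), (row=2, col=5), (row=5, col=0), (row=6, col=1), (row=6, col=3), (row=7, col=2)  <- goal reached here
One shortest path (5 moves): (row=2, col=2) -> (row=3, col=2) -> (row=3, col=3) -> (row=3, col=4) -> (row=2, col=4) -> (row=1, col=4)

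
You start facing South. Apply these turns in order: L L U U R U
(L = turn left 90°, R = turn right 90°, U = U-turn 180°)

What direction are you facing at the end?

Answer: Final heading: West

Derivation:
Start: South
  L (left (90° counter-clockwise)) -> East
  L (left (90° counter-clockwise)) -> North
  U (U-turn (180°)) -> South
  U (U-turn (180°)) -> North
  R (right (90° clockwise)) -> East
  U (U-turn (180°)) -> West
Final: West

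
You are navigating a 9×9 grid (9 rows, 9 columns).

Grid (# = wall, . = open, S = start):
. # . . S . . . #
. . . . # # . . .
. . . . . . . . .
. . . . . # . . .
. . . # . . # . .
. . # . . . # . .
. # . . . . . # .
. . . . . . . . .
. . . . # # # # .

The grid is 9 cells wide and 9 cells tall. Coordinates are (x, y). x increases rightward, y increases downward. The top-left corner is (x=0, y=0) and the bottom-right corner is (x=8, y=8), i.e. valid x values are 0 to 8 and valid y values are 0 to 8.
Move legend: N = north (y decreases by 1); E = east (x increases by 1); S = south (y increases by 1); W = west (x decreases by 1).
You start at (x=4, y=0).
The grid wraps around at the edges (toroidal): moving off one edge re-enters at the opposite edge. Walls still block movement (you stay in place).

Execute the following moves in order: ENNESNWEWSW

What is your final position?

Start: (x=4, y=0)
  E (east): (x=4, y=0) -> (x=5, y=0)
  N (north): blocked, stay at (x=5, y=0)
  N (north): blocked, stay at (x=5, y=0)
  E (east): (x=5, y=0) -> (x=6, y=0)
  S (south): (x=6, y=0) -> (x=6, y=1)
  N (north): (x=6, y=1) -> (x=6, y=0)
  W (west): (x=6, y=0) -> (x=5, y=0)
  E (east): (x=5, y=0) -> (x=6, y=0)
  W (west): (x=6, y=0) -> (x=5, y=0)
  S (south): blocked, stay at (x=5, y=0)
  W (west): (x=5, y=0) -> (x=4, y=0)
Final: (x=4, y=0)

Answer: Final position: (x=4, y=0)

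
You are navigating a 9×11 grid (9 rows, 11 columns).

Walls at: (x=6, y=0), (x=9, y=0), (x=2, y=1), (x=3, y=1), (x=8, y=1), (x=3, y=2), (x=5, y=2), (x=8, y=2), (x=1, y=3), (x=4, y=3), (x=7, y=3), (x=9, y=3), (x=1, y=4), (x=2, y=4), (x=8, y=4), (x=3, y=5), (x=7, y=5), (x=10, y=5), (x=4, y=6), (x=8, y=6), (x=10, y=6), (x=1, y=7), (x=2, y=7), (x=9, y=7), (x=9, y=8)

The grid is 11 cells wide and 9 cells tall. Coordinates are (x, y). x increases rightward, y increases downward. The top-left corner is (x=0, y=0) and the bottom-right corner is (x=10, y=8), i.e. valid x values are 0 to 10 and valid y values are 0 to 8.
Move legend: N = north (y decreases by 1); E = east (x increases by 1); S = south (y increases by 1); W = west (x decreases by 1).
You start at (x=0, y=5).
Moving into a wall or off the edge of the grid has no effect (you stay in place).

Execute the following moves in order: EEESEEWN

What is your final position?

Answer: Final position: (x=2, y=5)

Derivation:
Start: (x=0, y=5)
  E (east): (x=0, y=5) -> (x=1, y=5)
  E (east): (x=1, y=5) -> (x=2, y=5)
  E (east): blocked, stay at (x=2, y=5)
  S (south): (x=2, y=5) -> (x=2, y=6)
  E (east): (x=2, y=6) -> (x=3, y=6)
  E (east): blocked, stay at (x=3, y=6)
  W (west): (x=3, y=6) -> (x=2, y=6)
  N (north): (x=2, y=6) -> (x=2, y=5)
Final: (x=2, y=5)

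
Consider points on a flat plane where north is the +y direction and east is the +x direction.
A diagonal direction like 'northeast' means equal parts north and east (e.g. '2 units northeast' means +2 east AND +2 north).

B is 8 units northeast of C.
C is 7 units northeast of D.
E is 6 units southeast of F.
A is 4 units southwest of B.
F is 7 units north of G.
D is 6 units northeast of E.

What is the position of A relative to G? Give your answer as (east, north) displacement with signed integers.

Answer: A is at (east=23, north=18) relative to G.

Derivation:
Place G at the origin (east=0, north=0).
  F is 7 units north of G: delta (east=+0, north=+7); F at (east=0, north=7).
  E is 6 units southeast of F: delta (east=+6, north=-6); E at (east=6, north=1).
  D is 6 units northeast of E: delta (east=+6, north=+6); D at (east=12, north=7).
  C is 7 units northeast of D: delta (east=+7, north=+7); C at (east=19, north=14).
  B is 8 units northeast of C: delta (east=+8, north=+8); B at (east=27, north=22).
  A is 4 units southwest of B: delta (east=-4, north=-4); A at (east=23, north=18).
Therefore A relative to G: (east=23, north=18).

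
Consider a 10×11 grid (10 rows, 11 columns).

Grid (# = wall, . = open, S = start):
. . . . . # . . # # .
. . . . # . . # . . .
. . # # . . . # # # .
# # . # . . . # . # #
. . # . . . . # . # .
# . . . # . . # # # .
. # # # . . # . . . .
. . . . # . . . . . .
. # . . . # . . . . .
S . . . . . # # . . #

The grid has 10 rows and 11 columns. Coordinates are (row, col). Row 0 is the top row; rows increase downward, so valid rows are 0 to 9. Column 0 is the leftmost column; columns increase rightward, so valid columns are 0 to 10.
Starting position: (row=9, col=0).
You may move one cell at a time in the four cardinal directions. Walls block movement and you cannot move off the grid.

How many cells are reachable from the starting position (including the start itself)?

Answer: Reachable cells: 15

Derivation:
BFS flood-fill from (row=9, col=0):
  Distance 0: (row=9, col=0)
  Distance 1: (row=8, col=0), (row=9, col=1)
  Distance 2: (row=7, col=0), (row=9, col=2)
  Distance 3: (row=6, col=0), (row=7, col=1), (row=8, col=2), (row=9, col=3)
  Distance 4: (row=7, col=2), (row=8, col=3), (row=9, col=4)
  Distance 5: (row=7, col=3), (row=8, col=4), (row=9, col=5)
Total reachable: 15 (grid has 76 open cells total)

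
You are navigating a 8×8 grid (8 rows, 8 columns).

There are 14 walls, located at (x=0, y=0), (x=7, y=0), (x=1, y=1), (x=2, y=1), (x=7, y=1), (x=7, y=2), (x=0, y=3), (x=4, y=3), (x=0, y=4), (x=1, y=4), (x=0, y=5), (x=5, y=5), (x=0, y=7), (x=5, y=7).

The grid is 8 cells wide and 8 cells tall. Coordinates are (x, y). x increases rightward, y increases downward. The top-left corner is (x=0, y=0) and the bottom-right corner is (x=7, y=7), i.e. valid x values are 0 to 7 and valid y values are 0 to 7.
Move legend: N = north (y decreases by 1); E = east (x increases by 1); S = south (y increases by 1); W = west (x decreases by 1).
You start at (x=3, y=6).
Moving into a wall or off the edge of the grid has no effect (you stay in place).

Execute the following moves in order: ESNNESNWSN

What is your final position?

Start: (x=3, y=6)
  E (east): (x=3, y=6) -> (x=4, y=6)
  S (south): (x=4, y=6) -> (x=4, y=7)
  N (north): (x=4, y=7) -> (x=4, y=6)
  N (north): (x=4, y=6) -> (x=4, y=5)
  E (east): blocked, stay at (x=4, y=5)
  S (south): (x=4, y=5) -> (x=4, y=6)
  N (north): (x=4, y=6) -> (x=4, y=5)
  W (west): (x=4, y=5) -> (x=3, y=5)
  S (south): (x=3, y=5) -> (x=3, y=6)
  N (north): (x=3, y=6) -> (x=3, y=5)
Final: (x=3, y=5)

Answer: Final position: (x=3, y=5)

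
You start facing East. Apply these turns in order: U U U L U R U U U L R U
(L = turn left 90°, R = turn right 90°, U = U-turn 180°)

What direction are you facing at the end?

Start: East
  U (U-turn (180°)) -> West
  U (U-turn (180°)) -> East
  U (U-turn (180°)) -> West
  L (left (90° counter-clockwise)) -> South
  U (U-turn (180°)) -> North
  R (right (90° clockwise)) -> East
  U (U-turn (180°)) -> West
  U (U-turn (180°)) -> East
  U (U-turn (180°)) -> West
  L (left (90° counter-clockwise)) -> South
  R (right (90° clockwise)) -> West
  U (U-turn (180°)) -> East
Final: East

Answer: Final heading: East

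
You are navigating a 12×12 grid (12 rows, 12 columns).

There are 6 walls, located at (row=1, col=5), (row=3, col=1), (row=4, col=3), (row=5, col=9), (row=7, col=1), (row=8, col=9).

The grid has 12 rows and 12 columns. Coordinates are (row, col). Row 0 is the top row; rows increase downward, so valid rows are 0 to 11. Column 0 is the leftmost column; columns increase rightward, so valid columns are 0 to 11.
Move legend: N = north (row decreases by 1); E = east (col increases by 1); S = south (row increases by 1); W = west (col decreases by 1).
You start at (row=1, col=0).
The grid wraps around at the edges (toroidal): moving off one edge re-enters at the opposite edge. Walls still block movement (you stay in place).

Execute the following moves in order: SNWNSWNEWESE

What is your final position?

Start: (row=1, col=0)
  S (south): (row=1, col=0) -> (row=2, col=0)
  N (north): (row=2, col=0) -> (row=1, col=0)
  W (west): (row=1, col=0) -> (row=1, col=11)
  N (north): (row=1, col=11) -> (row=0, col=11)
  S (south): (row=0, col=11) -> (row=1, col=11)
  W (west): (row=1, col=11) -> (row=1, col=10)
  N (north): (row=1, col=10) -> (row=0, col=10)
  E (east): (row=0, col=10) -> (row=0, col=11)
  W (west): (row=0, col=11) -> (row=0, col=10)
  E (east): (row=0, col=10) -> (row=0, col=11)
  S (south): (row=0, col=11) -> (row=1, col=11)
  E (east): (row=1, col=11) -> (row=1, col=0)
Final: (row=1, col=0)

Answer: Final position: (row=1, col=0)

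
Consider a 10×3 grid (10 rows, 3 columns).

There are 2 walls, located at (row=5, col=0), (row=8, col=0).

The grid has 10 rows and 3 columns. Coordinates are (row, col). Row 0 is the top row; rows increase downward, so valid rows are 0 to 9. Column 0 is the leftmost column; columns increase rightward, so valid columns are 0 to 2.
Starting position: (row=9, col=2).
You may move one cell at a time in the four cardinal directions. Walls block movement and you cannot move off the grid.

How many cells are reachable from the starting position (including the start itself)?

BFS flood-fill from (row=9, col=2):
  Distance 0: (row=9, col=2)
  Distance 1: (row=8, col=2), (row=9, col=1)
  Distance 2: (row=7, col=2), (row=8, col=1), (row=9, col=0)
  Distance 3: (row=6, col=2), (row=7, col=1)
  Distance 4: (row=5, col=2), (row=6, col=1), (row=7, col=0)
  Distance 5: (row=4, col=2), (row=5, col=1), (row=6, col=0)
  Distance 6: (row=3, col=2), (row=4, col=1)
  Distance 7: (row=2, col=2), (row=3, col=1), (row=4, col=0)
  Distance 8: (row=1, col=2), (row=2, col=1), (row=3, col=0)
  Distance 9: (row=0, col=2), (row=1, col=1), (row=2, col=0)
  Distance 10: (row=0, col=1), (row=1, col=0)
  Distance 11: (row=0, col=0)
Total reachable: 28 (grid has 28 open cells total)

Answer: Reachable cells: 28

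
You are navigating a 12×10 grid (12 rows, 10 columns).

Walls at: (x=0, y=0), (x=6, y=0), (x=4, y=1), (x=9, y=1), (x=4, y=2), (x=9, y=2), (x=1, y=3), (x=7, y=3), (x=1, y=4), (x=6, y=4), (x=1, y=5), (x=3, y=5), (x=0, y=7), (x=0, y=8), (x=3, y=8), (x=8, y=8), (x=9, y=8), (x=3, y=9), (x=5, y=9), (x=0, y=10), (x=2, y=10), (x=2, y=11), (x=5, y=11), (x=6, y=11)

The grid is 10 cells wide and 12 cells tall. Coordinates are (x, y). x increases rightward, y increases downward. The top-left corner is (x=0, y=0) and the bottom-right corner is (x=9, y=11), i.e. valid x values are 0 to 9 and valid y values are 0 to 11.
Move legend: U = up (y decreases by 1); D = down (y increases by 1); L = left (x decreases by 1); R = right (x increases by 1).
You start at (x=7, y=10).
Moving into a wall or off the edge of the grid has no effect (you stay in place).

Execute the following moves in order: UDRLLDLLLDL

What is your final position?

Answer: Final position: (x=3, y=11)

Derivation:
Start: (x=7, y=10)
  U (up): (x=7, y=10) -> (x=7, y=9)
  D (down): (x=7, y=9) -> (x=7, y=10)
  R (right): (x=7, y=10) -> (x=8, y=10)
  L (left): (x=8, y=10) -> (x=7, y=10)
  L (left): (x=7, y=10) -> (x=6, y=10)
  D (down): blocked, stay at (x=6, y=10)
  L (left): (x=6, y=10) -> (x=5, y=10)
  L (left): (x=5, y=10) -> (x=4, y=10)
  L (left): (x=4, y=10) -> (x=3, y=10)
  D (down): (x=3, y=10) -> (x=3, y=11)
  L (left): blocked, stay at (x=3, y=11)
Final: (x=3, y=11)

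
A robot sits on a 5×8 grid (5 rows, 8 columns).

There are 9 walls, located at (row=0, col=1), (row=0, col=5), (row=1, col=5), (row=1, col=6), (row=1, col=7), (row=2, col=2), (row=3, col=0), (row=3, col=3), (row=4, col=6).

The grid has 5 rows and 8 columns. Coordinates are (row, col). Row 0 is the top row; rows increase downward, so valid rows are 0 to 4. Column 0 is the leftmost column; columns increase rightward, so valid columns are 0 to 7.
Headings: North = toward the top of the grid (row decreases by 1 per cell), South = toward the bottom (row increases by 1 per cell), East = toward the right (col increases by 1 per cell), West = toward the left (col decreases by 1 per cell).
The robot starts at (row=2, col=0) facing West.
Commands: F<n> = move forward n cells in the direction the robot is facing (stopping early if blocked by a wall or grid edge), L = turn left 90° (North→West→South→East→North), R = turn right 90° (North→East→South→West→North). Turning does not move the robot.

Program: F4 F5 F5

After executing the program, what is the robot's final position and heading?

Answer: Final position: (row=2, col=0), facing West

Derivation:
Start: (row=2, col=0), facing West
  F4: move forward 0/4 (blocked), now at (row=2, col=0)
  F5: move forward 0/5 (blocked), now at (row=2, col=0)
  F5: move forward 0/5 (blocked), now at (row=2, col=0)
Final: (row=2, col=0), facing West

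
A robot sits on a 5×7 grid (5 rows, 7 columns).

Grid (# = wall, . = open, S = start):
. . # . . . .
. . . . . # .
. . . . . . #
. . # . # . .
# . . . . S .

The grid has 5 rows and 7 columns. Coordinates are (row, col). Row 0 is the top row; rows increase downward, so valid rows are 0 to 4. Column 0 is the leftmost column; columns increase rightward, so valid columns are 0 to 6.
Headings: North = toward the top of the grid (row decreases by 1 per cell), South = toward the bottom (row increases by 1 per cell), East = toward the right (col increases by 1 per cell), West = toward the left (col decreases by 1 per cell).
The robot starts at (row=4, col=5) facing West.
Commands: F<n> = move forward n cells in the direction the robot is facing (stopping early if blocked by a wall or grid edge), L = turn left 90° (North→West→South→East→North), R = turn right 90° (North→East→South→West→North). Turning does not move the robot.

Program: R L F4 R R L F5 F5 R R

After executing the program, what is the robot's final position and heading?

Start: (row=4, col=5), facing West
  R: turn right, now facing North
  L: turn left, now facing West
  F4: move forward 4, now at (row=4, col=1)
  R: turn right, now facing North
  R: turn right, now facing East
  L: turn left, now facing North
  F5: move forward 4/5 (blocked), now at (row=0, col=1)
  F5: move forward 0/5 (blocked), now at (row=0, col=1)
  R: turn right, now facing East
  R: turn right, now facing South
Final: (row=0, col=1), facing South

Answer: Final position: (row=0, col=1), facing South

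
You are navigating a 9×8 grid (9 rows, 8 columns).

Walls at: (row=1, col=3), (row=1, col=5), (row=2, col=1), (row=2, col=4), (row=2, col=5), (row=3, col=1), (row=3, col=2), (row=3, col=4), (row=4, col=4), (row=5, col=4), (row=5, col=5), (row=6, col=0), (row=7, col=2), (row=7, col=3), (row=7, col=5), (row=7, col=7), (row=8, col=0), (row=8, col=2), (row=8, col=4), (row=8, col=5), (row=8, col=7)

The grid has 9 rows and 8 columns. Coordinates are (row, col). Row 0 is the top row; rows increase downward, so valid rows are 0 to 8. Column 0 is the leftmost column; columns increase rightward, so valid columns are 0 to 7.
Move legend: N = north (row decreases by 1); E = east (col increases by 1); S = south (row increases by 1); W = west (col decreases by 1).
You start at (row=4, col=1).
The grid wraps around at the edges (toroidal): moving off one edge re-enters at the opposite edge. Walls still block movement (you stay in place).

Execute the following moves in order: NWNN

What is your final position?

Start: (row=4, col=1)
  N (north): blocked, stay at (row=4, col=1)
  W (west): (row=4, col=1) -> (row=4, col=0)
  N (north): (row=4, col=0) -> (row=3, col=0)
  N (north): (row=3, col=0) -> (row=2, col=0)
Final: (row=2, col=0)

Answer: Final position: (row=2, col=0)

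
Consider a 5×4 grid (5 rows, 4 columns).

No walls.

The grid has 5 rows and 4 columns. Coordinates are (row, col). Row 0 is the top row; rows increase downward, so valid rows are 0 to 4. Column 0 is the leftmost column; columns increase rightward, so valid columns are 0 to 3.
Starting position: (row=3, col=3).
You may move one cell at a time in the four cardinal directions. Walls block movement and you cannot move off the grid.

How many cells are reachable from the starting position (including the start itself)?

Answer: Reachable cells: 20

Derivation:
BFS flood-fill from (row=3, col=3):
  Distance 0: (row=3, col=3)
  Distance 1: (row=2, col=3), (row=3, col=2), (row=4, col=3)
  Distance 2: (row=1, col=3), (row=2, col=2), (row=3, col=1), (row=4, col=2)
  Distance 3: (row=0, col=3), (row=1, col=2), (row=2, col=1), (row=3, col=0), (row=4, col=1)
  Distance 4: (row=0, col=2), (row=1, col=1), (row=2, col=0), (row=4, col=0)
  Distance 5: (row=0, col=1), (row=1, col=0)
  Distance 6: (row=0, col=0)
Total reachable: 20 (grid has 20 open cells total)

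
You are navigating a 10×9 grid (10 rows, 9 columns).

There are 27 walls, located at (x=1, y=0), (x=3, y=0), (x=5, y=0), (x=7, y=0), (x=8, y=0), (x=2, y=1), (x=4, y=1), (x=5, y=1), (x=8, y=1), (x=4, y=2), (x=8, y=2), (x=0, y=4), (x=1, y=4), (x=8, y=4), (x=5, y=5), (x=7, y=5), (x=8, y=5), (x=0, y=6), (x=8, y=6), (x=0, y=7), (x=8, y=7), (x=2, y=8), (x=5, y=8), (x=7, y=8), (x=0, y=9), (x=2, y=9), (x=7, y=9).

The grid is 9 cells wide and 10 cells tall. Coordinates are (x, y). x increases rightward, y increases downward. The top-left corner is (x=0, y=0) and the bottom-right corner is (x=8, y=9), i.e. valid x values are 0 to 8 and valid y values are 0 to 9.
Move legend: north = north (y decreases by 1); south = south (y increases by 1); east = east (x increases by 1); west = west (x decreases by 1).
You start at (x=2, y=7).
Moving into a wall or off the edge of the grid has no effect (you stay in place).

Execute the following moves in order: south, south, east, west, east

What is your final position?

Answer: Final position: (x=3, y=7)

Derivation:
Start: (x=2, y=7)
  south (south): blocked, stay at (x=2, y=7)
  south (south): blocked, stay at (x=2, y=7)
  east (east): (x=2, y=7) -> (x=3, y=7)
  west (west): (x=3, y=7) -> (x=2, y=7)
  east (east): (x=2, y=7) -> (x=3, y=7)
Final: (x=3, y=7)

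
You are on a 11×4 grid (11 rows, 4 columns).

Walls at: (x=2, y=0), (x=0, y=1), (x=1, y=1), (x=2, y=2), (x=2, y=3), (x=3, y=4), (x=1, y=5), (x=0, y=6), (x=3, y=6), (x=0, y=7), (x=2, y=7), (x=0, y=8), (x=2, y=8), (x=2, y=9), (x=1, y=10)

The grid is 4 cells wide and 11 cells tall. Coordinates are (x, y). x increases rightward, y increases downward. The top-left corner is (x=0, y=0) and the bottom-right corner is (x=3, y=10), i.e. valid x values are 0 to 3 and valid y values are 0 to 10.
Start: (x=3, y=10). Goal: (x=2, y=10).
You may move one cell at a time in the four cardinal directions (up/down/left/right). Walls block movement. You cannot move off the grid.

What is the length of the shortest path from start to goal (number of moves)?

Answer: Shortest path length: 1

Derivation:
BFS from (x=3, y=10) until reaching (x=2, y=10):
  Distance 0: (x=3, y=10)
  Distance 1: (x=3, y=9), (x=2, y=10)  <- goal reached here
One shortest path (1 moves): (x=3, y=10) -> (x=2, y=10)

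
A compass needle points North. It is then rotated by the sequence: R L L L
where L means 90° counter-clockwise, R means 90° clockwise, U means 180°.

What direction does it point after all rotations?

Answer: Final heading: South

Derivation:
Start: North
  R (right (90° clockwise)) -> East
  L (left (90° counter-clockwise)) -> North
  L (left (90° counter-clockwise)) -> West
  L (left (90° counter-clockwise)) -> South
Final: South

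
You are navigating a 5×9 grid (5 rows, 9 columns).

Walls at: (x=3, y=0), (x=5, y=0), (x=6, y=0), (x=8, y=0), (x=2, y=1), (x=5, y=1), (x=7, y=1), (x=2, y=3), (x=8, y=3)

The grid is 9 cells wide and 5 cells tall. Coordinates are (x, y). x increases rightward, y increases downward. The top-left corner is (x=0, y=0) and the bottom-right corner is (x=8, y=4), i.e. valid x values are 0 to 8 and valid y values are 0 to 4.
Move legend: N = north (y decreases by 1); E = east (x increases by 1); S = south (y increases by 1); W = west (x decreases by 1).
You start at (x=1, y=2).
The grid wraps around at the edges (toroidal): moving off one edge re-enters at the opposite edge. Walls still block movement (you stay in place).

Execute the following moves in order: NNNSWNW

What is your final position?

Answer: Final position: (x=8, y=4)

Derivation:
Start: (x=1, y=2)
  N (north): (x=1, y=2) -> (x=1, y=1)
  N (north): (x=1, y=1) -> (x=1, y=0)
  N (north): (x=1, y=0) -> (x=1, y=4)
  S (south): (x=1, y=4) -> (x=1, y=0)
  W (west): (x=1, y=0) -> (x=0, y=0)
  N (north): (x=0, y=0) -> (x=0, y=4)
  W (west): (x=0, y=4) -> (x=8, y=4)
Final: (x=8, y=4)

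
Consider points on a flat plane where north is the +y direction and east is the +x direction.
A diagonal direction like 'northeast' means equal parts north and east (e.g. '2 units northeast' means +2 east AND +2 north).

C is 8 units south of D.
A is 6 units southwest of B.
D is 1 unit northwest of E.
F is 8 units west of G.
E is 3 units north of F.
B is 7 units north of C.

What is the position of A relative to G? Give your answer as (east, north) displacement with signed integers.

Place G at the origin (east=0, north=0).
  F is 8 units west of G: delta (east=-8, north=+0); F at (east=-8, north=0).
  E is 3 units north of F: delta (east=+0, north=+3); E at (east=-8, north=3).
  D is 1 unit northwest of E: delta (east=-1, north=+1); D at (east=-9, north=4).
  C is 8 units south of D: delta (east=+0, north=-8); C at (east=-9, north=-4).
  B is 7 units north of C: delta (east=+0, north=+7); B at (east=-9, north=3).
  A is 6 units southwest of B: delta (east=-6, north=-6); A at (east=-15, north=-3).
Therefore A relative to G: (east=-15, north=-3).

Answer: A is at (east=-15, north=-3) relative to G.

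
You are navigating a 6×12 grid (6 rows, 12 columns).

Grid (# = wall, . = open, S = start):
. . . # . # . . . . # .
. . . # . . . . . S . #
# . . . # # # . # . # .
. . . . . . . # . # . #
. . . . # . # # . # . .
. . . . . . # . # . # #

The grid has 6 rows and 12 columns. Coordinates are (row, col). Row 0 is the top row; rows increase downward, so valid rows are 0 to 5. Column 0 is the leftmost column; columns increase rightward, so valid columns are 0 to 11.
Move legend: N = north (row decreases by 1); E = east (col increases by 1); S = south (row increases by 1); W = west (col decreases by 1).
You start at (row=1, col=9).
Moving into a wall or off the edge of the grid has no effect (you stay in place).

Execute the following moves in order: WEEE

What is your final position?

Answer: Final position: (row=1, col=10)

Derivation:
Start: (row=1, col=9)
  W (west): (row=1, col=9) -> (row=1, col=8)
  E (east): (row=1, col=8) -> (row=1, col=9)
  E (east): (row=1, col=9) -> (row=1, col=10)
  E (east): blocked, stay at (row=1, col=10)
Final: (row=1, col=10)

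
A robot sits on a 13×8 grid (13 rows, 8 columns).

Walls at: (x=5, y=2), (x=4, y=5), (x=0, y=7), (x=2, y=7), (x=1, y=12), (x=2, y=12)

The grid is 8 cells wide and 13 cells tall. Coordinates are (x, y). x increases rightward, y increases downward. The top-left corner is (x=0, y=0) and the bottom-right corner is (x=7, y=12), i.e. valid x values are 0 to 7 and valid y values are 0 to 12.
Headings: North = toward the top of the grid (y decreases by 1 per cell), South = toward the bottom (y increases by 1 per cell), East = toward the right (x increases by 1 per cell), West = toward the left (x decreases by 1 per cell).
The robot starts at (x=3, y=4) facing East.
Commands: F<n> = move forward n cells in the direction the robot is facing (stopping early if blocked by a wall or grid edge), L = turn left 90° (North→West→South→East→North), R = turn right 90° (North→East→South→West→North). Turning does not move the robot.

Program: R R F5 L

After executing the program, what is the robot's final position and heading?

Answer: Final position: (x=0, y=4), facing South

Derivation:
Start: (x=3, y=4), facing East
  R: turn right, now facing South
  R: turn right, now facing West
  F5: move forward 3/5 (blocked), now at (x=0, y=4)
  L: turn left, now facing South
Final: (x=0, y=4), facing South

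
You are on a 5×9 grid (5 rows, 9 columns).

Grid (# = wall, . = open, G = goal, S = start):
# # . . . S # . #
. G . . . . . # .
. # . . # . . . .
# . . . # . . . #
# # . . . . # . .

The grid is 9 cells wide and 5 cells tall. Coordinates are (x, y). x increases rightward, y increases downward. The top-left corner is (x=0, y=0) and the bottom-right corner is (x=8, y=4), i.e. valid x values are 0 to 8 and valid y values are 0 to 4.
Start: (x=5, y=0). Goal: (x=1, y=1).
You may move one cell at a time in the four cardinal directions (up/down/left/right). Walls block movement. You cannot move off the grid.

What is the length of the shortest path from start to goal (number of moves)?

Answer: Shortest path length: 5

Derivation:
BFS from (x=5, y=0) until reaching (x=1, y=1):
  Distance 0: (x=5, y=0)
  Distance 1: (x=4, y=0), (x=5, y=1)
  Distance 2: (x=3, y=0), (x=4, y=1), (x=6, y=1), (x=5, y=2)
  Distance 3: (x=2, y=0), (x=3, y=1), (x=6, y=2), (x=5, y=3)
  Distance 4: (x=2, y=1), (x=3, y=2), (x=7, y=2), (x=6, y=3), (x=5, y=4)
  Distance 5: (x=1, y=1), (x=2, y=2), (x=8, y=2), (x=3, y=3), (x=7, y=3), (x=4, y=4)  <- goal reached here
One shortest path (5 moves): (x=5, y=0) -> (x=4, y=0) -> (x=3, y=0) -> (x=2, y=0) -> (x=2, y=1) -> (x=1, y=1)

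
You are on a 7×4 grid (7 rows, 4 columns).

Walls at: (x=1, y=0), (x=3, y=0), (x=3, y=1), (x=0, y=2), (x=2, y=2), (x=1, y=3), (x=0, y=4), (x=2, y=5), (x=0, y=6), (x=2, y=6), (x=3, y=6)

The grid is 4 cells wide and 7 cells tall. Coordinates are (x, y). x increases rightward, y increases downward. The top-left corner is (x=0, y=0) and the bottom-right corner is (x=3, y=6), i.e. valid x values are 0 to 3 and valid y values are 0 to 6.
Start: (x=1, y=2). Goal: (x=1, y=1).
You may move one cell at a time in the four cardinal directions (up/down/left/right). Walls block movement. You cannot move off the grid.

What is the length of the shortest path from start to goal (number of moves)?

Answer: Shortest path length: 1

Derivation:
BFS from (x=1, y=2) until reaching (x=1, y=1):
  Distance 0: (x=1, y=2)
  Distance 1: (x=1, y=1)  <- goal reached here
One shortest path (1 moves): (x=1, y=2) -> (x=1, y=1)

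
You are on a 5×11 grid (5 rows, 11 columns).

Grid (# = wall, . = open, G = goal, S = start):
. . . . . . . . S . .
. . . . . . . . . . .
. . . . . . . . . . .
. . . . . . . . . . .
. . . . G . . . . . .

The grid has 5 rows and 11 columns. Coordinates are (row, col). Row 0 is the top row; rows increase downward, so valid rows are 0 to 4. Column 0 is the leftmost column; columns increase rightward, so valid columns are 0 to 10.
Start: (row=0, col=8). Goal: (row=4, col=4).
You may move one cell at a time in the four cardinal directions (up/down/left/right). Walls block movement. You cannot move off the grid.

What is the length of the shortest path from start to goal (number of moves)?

BFS from (row=0, col=8) until reaching (row=4, col=4):
  Distance 0: (row=0, col=8)
  Distance 1: (row=0, col=7), (row=0, col=9), (row=1, col=8)
  Distance 2: (row=0, col=6), (row=0, col=10), (row=1, col=7), (row=1, col=9), (row=2, col=8)
  Distance 3: (row=0, col=5), (row=1, col=6), (row=1, col=10), (row=2, col=7), (row=2, col=9), (row=3, col=8)
  Distance 4: (row=0, col=4), (row=1, col=5), (row=2, col=6), (row=2, col=10), (row=3, col=7), (row=3, col=9), (row=4, col=8)
  Distance 5: (row=0, col=3), (row=1, col=4), (row=2, col=5), (row=3, col=6), (row=3, col=10), (row=4, col=7), (row=4, col=9)
  Distance 6: (row=0, col=2), (row=1, col=3), (row=2, col=4), (row=3, col=5), (row=4, col=6), (row=4, col=10)
  Distance 7: (row=0, col=1), (row=1, col=2), (row=2, col=3), (row=3, col=4), (row=4, col=5)
  Distance 8: (row=0, col=0), (row=1, col=1), (row=2, col=2), (row=3, col=3), (row=4, col=4)  <- goal reached here
One shortest path (8 moves): (row=0, col=8) -> (row=0, col=7) -> (row=0, col=6) -> (row=0, col=5) -> (row=0, col=4) -> (row=1, col=4) -> (row=2, col=4) -> (row=3, col=4) -> (row=4, col=4)

Answer: Shortest path length: 8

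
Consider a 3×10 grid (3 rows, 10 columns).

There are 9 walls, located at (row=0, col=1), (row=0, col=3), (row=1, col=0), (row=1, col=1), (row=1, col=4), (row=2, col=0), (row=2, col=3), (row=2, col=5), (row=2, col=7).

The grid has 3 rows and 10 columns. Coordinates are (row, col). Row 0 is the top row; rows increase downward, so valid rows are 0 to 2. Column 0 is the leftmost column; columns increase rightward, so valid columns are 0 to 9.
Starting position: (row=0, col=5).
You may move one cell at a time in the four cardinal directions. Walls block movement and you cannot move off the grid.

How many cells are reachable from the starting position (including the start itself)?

Answer: Reachable cells: 14

Derivation:
BFS flood-fill from (row=0, col=5):
  Distance 0: (row=0, col=5)
  Distance 1: (row=0, col=4), (row=0, col=6), (row=1, col=5)
  Distance 2: (row=0, col=7), (row=1, col=6)
  Distance 3: (row=0, col=8), (row=1, col=7), (row=2, col=6)
  Distance 4: (row=0, col=9), (row=1, col=8)
  Distance 5: (row=1, col=9), (row=2, col=8)
  Distance 6: (row=2, col=9)
Total reachable: 14 (grid has 21 open cells total)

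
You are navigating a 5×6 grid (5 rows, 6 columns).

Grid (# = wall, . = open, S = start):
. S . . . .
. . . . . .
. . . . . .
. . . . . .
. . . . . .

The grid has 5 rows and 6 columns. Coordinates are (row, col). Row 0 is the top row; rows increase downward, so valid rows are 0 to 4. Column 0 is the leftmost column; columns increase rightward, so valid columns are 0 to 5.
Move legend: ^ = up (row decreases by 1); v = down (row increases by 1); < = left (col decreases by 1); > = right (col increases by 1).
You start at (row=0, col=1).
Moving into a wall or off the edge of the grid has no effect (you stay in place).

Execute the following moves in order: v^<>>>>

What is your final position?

Answer: Final position: (row=0, col=4)

Derivation:
Start: (row=0, col=1)
  v (down): (row=0, col=1) -> (row=1, col=1)
  ^ (up): (row=1, col=1) -> (row=0, col=1)
  < (left): (row=0, col=1) -> (row=0, col=0)
  > (right): (row=0, col=0) -> (row=0, col=1)
  > (right): (row=0, col=1) -> (row=0, col=2)
  > (right): (row=0, col=2) -> (row=0, col=3)
  > (right): (row=0, col=3) -> (row=0, col=4)
Final: (row=0, col=4)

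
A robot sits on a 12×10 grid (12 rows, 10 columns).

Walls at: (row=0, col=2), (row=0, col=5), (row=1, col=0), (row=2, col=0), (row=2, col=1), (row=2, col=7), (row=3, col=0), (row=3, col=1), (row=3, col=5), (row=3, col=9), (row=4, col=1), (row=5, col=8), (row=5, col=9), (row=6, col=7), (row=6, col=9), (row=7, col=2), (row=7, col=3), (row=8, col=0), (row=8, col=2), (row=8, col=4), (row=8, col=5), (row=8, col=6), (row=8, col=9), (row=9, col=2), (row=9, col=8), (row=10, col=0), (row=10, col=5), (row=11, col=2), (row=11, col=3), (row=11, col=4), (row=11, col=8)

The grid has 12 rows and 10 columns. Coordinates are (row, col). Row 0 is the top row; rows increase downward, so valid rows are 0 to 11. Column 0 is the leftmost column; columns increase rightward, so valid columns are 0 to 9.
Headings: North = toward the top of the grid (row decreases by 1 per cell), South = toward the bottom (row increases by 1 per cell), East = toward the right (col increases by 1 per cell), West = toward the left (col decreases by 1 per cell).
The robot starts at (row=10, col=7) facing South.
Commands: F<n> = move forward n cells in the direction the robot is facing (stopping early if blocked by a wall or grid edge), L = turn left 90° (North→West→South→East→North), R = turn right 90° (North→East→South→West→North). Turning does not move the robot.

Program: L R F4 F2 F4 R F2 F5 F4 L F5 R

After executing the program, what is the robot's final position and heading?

Answer: Final position: (row=11, col=5), facing West

Derivation:
Start: (row=10, col=7), facing South
  L: turn left, now facing East
  R: turn right, now facing South
  F4: move forward 1/4 (blocked), now at (row=11, col=7)
  F2: move forward 0/2 (blocked), now at (row=11, col=7)
  F4: move forward 0/4 (blocked), now at (row=11, col=7)
  R: turn right, now facing West
  F2: move forward 2, now at (row=11, col=5)
  F5: move forward 0/5 (blocked), now at (row=11, col=5)
  F4: move forward 0/4 (blocked), now at (row=11, col=5)
  L: turn left, now facing South
  F5: move forward 0/5 (blocked), now at (row=11, col=5)
  R: turn right, now facing West
Final: (row=11, col=5), facing West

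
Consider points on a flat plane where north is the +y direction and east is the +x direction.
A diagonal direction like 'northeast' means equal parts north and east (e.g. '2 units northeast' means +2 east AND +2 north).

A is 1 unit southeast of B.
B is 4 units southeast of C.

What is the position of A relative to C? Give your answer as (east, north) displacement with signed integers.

Place C at the origin (east=0, north=0).
  B is 4 units southeast of C: delta (east=+4, north=-4); B at (east=4, north=-4).
  A is 1 unit southeast of B: delta (east=+1, north=-1); A at (east=5, north=-5).
Therefore A relative to C: (east=5, north=-5).

Answer: A is at (east=5, north=-5) relative to C.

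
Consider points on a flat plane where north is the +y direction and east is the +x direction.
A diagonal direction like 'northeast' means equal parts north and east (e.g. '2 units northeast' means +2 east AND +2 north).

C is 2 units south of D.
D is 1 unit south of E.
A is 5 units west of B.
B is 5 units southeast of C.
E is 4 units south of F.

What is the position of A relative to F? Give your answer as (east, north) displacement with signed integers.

Place F at the origin (east=0, north=0).
  E is 4 units south of F: delta (east=+0, north=-4); E at (east=0, north=-4).
  D is 1 unit south of E: delta (east=+0, north=-1); D at (east=0, north=-5).
  C is 2 units south of D: delta (east=+0, north=-2); C at (east=0, north=-7).
  B is 5 units southeast of C: delta (east=+5, north=-5); B at (east=5, north=-12).
  A is 5 units west of B: delta (east=-5, north=+0); A at (east=0, north=-12).
Therefore A relative to F: (east=0, north=-12).

Answer: A is at (east=0, north=-12) relative to F.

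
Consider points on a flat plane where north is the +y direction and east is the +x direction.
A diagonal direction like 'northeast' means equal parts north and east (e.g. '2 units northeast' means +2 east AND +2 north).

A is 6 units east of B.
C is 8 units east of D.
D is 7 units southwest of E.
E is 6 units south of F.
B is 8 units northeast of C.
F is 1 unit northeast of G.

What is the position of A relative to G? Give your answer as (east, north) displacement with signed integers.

Answer: A is at (east=16, north=-4) relative to G.

Derivation:
Place G at the origin (east=0, north=0).
  F is 1 unit northeast of G: delta (east=+1, north=+1); F at (east=1, north=1).
  E is 6 units south of F: delta (east=+0, north=-6); E at (east=1, north=-5).
  D is 7 units southwest of E: delta (east=-7, north=-7); D at (east=-6, north=-12).
  C is 8 units east of D: delta (east=+8, north=+0); C at (east=2, north=-12).
  B is 8 units northeast of C: delta (east=+8, north=+8); B at (east=10, north=-4).
  A is 6 units east of B: delta (east=+6, north=+0); A at (east=16, north=-4).
Therefore A relative to G: (east=16, north=-4).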